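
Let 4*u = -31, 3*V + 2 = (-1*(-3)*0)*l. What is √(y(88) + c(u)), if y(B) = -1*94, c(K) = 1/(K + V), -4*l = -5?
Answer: 7*I*√19594/101 ≈ 9.7015*I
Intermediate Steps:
l = 5/4 (l = -¼*(-5) = 5/4 ≈ 1.2500)
V = -⅔ (V = -⅔ + ((-1*(-3)*0)*(5/4))/3 = -⅔ + ((3*0)*(5/4))/3 = -⅔ + (0*(5/4))/3 = -⅔ + (⅓)*0 = -⅔ + 0 = -⅔ ≈ -0.66667)
u = -31/4 (u = (¼)*(-31) = -31/4 ≈ -7.7500)
c(K) = 1/(-⅔ + K) (c(K) = 1/(K - ⅔) = 1/(-⅔ + K))
y(B) = -94
√(y(88) + c(u)) = √(-94 + 3/(-2 + 3*(-31/4))) = √(-94 + 3/(-2 - 93/4)) = √(-94 + 3/(-101/4)) = √(-94 + 3*(-4/101)) = √(-94 - 12/101) = √(-9506/101) = 7*I*√19594/101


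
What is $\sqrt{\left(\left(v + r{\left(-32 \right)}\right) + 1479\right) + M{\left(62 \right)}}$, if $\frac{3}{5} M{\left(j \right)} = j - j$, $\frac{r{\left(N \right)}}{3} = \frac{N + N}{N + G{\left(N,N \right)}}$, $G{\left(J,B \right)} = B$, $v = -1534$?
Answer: $2 i \sqrt{13} \approx 7.2111 i$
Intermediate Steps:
$r{\left(N \right)} = 3$ ($r{\left(N \right)} = 3 \frac{N + N}{N + N} = 3 \frac{2 N}{2 N} = 3 \cdot 2 N \frac{1}{2 N} = 3 \cdot 1 = 3$)
$M{\left(j \right)} = 0$ ($M{\left(j \right)} = \frac{5 \left(j - j\right)}{3} = \frac{5}{3} \cdot 0 = 0$)
$\sqrt{\left(\left(v + r{\left(-32 \right)}\right) + 1479\right) + M{\left(62 \right)}} = \sqrt{\left(\left(-1534 + 3\right) + 1479\right) + 0} = \sqrt{\left(-1531 + 1479\right) + 0} = \sqrt{-52 + 0} = \sqrt{-52} = 2 i \sqrt{13}$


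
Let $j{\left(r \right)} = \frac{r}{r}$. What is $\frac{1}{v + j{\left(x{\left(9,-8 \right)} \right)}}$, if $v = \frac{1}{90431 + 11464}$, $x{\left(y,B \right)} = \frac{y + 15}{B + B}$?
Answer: $\frac{101895}{101896} \approx 0.99999$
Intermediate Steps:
$x{\left(y,B \right)} = \frac{15 + y}{2 B}$
$j{\left(r \right)} = 1$
$v = \frac{1}{101895} \approx 9.814 \cdot 10^{-6}$
$\frac{1}{v + j{\left(x{\left(9,-8 \right)} \right)}} = \frac{1}{\frac{1}{101895} + 1} = \frac{1}{\frac{101896}{101895}} = \frac{101895}{101896}$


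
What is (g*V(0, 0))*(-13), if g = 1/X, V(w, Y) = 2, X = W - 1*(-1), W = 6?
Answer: -26/7 ≈ -3.7143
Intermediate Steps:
X = 7 (X = 6 - 1*(-1) = 6 + 1 = 7)
g = ⅐ (g = 1/7 = ⅐ ≈ 0.14286)
(g*V(0, 0))*(-13) = ((⅐)*2)*(-13) = (2/7)*(-13) = -26/7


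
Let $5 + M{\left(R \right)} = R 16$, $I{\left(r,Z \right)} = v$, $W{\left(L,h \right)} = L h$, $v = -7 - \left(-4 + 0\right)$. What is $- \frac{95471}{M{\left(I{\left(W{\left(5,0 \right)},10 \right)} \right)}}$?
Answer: $\frac{95471}{53} \approx 1801.3$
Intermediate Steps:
$v = -3$ ($v = -7 - -4 = -7 + 4 = -3$)
$I{\left(r,Z \right)} = -3$
$M{\left(R \right)} = -5 + 16 R$ ($M{\left(R \right)} = -5 + R 16 = -5 + 16 R$)
$- \frac{95471}{M{\left(I{\left(W{\left(5,0 \right)},10 \right)} \right)}} = - \frac{95471}{-5 + 16 \left(-3\right)} = - \frac{95471}{-5 - 48} = - \frac{95471}{-53} = \left(-95471\right) \left(- \frac{1}{53}\right) = \frac{95471}{53}$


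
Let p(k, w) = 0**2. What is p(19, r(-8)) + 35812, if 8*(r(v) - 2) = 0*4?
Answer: 35812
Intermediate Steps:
r(v) = 2 (r(v) = 2 + (0*4)/8 = 2 + (1/8)*0 = 2 + 0 = 2)
p(k, w) = 0
p(19, r(-8)) + 35812 = 0 + 35812 = 35812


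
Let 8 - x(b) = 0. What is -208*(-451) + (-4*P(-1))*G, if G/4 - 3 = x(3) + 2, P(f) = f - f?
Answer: 93808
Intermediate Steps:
P(f) = 0
x(b) = 8 (x(b) = 8 - 1*0 = 8 + 0 = 8)
G = 52 (G = 12 + 4*(8 + 2) = 12 + 4*10 = 12 + 40 = 52)
-208*(-451) + (-4*P(-1))*G = -208*(-451) - 4*0*52 = 93808 + 0*52 = 93808 + 0 = 93808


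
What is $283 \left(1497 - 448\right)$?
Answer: $296867$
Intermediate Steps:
$283 \left(1497 - 448\right) = 283 \cdot 1049 = 296867$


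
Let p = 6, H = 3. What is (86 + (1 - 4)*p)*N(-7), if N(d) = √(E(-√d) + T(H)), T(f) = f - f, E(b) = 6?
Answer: 68*√6 ≈ 166.57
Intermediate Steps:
T(f) = 0
N(d) = √6 (N(d) = √(6 + 0) = √6)
(86 + (1 - 4)*p)*N(-7) = (86 + (1 - 4)*6)*√6 = (86 - 3*6)*√6 = (86 - 18)*√6 = 68*√6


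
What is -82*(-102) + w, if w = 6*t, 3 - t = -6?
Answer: 8418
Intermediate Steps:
t = 9 (t = 3 - 1*(-6) = 3 + 6 = 9)
w = 54 (w = 6*9 = 54)
-82*(-102) + w = -82*(-102) + 54 = 8364 + 54 = 8418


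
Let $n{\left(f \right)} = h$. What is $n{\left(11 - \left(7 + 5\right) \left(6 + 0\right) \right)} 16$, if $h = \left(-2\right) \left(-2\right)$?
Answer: $64$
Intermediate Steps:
$h = 4$
$n{\left(f \right)} = 4$
$n{\left(11 - \left(7 + 5\right) \left(6 + 0\right) \right)} 16 = 4 \cdot 16 = 64$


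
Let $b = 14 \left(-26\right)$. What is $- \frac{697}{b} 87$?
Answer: $\frac{60639}{364} \approx 166.59$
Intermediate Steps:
$b = -364$
$- \frac{697}{b} 87 = - \frac{697}{-364} \cdot 87 = \left(-697\right) \left(- \frac{1}{364}\right) 87 = \frac{697}{364} \cdot 87 = \frac{60639}{364}$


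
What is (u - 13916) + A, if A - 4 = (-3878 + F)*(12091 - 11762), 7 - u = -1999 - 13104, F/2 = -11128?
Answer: -8596888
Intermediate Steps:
F = -22256 (F = 2*(-11128) = -22256)
u = 15110 (u = 7 - (-1999 - 13104) = 7 - 1*(-15103) = 7 + 15103 = 15110)
A = -8598082 (A = 4 + (-3878 - 22256)*(12091 - 11762) = 4 - 26134*329 = 4 - 8598086 = -8598082)
(u - 13916) + A = (15110 - 13916) - 8598082 = 1194 - 8598082 = -8596888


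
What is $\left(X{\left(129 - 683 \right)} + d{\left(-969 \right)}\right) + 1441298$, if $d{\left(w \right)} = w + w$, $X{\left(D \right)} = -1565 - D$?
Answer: $1438349$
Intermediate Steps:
$d{\left(w \right)} = 2 w$
$\left(X{\left(129 - 683 \right)} + d{\left(-969 \right)}\right) + 1441298 = \left(\left(-1565 - \left(129 - 683\right)\right) + 2 \left(-969\right)\right) + 1441298 = \left(\left(-1565 - -554\right) - 1938\right) + 1441298 = \left(\left(-1565 + 554\right) - 1938\right) + 1441298 = \left(-1011 - 1938\right) + 1441298 = -2949 + 1441298 = 1438349$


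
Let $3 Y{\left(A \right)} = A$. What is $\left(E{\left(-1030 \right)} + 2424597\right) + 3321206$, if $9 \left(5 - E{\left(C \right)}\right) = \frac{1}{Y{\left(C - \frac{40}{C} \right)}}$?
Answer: $\frac{1828649362567}{318258} \approx 5.7458 \cdot 10^{6}$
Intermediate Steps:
$Y{\left(A \right)} = \frac{A}{3}$
$E{\left(C \right)} = 5 - \frac{1}{9 \left(- \frac{40}{3 C} + \frac{C}{3}\right)}$ ($E{\left(C \right)} = 5 - \frac{1}{9 \frac{C - \frac{40}{C}}{3}} = 5 - \frac{1}{9 \left(- \frac{40}{3 C} + \frac{C}{3}\right)}$)
$\left(E{\left(-1030 \right)} + 2424597\right) + 3321206 = \left(\frac{-600 - -1030 + 15 \left(-1030\right)^{2}}{3 \left(-40 + \left(-1030\right)^{2}\right)} + 2424597\right) + 3321206 = \left(\frac{-600 + 1030 + 15 \cdot 1060900}{3 \left(-40 + 1060900\right)} + 2424597\right) + 3321206 = \left(\frac{-600 + 1030 + 15913500}{3 \cdot 1060860} + 2424597\right) + 3321206 = \left(\frac{1}{3} \cdot \frac{1}{1060860} \cdot 15913930 + 2424597\right) + 3321206 = \left(\frac{1591393}{318258} + 2424597\right) + 3321206 = \frac{771648983419}{318258} + 3321206 = \frac{1828649362567}{318258}$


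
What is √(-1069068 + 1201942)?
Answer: √132874 ≈ 364.52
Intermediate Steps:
√(-1069068 + 1201942) = √132874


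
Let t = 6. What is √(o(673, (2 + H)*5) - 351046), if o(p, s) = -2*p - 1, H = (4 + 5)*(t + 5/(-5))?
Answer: I*√352393 ≈ 593.63*I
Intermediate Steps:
H = 45 (H = (4 + 5)*(6 + 5/(-5)) = 9*(6 + 5*(-⅕)) = 9*(6 - 1) = 9*5 = 45)
o(p, s) = -1 - 2*p
√(o(673, (2 + H)*5) - 351046) = √((-1 - 2*673) - 351046) = √((-1 - 1346) - 351046) = √(-1347 - 351046) = √(-352393) = I*√352393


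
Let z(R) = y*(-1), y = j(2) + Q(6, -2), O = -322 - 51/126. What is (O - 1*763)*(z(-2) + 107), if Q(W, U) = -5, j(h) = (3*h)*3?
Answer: -2142589/21 ≈ -1.0203e+5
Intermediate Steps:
O = -13541/42 (O = -322 - 51*1/126 = -322 - 17/42 = -13541/42 ≈ -322.40)
j(h) = 9*h
y = 13 (y = 9*2 - 5 = 18 - 5 = 13)
z(R) = -13 (z(R) = 13*(-1) = -13)
(O - 1*763)*(z(-2) + 107) = (-13541/42 - 1*763)*(-13 + 107) = (-13541/42 - 763)*94 = -45587/42*94 = -2142589/21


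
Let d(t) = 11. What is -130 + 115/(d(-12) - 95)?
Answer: -11035/84 ≈ -131.37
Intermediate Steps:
-130 + 115/(d(-12) - 95) = -130 + 115/(11 - 95) = -130 + 115/(-84) = -130 - 1/84*115 = -130 - 115/84 = -11035/84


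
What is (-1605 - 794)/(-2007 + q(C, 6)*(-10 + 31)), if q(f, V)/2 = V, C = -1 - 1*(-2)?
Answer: 2399/1755 ≈ 1.3670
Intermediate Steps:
C = 1 (C = -1 + 2 = 1)
q(f, V) = 2*V
(-1605 - 794)/(-2007 + q(C, 6)*(-10 + 31)) = (-1605 - 794)/(-2007 + (2*6)*(-10 + 31)) = -2399/(-2007 + 12*21) = -2399/(-2007 + 252) = -2399/(-1755) = -2399*(-1/1755) = 2399/1755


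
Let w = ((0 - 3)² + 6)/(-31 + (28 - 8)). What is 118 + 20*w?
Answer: 998/11 ≈ 90.727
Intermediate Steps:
w = -15/11 (w = ((-3)² + 6)/(-31 + 20) = (9 + 6)/(-11) = 15*(-1/11) = -15/11 ≈ -1.3636)
118 + 20*w = 118 + 20*(-15/11) = 118 - 300/11 = 998/11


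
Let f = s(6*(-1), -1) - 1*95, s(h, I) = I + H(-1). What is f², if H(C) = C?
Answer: 9409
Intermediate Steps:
s(h, I) = -1 + I (s(h, I) = I - 1 = -1 + I)
f = -97 (f = (-1 - 1) - 1*95 = -2 - 95 = -97)
f² = (-97)² = 9409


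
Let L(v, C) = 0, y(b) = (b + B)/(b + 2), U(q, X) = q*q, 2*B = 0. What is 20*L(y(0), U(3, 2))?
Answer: 0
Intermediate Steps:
B = 0 (B = (½)*0 = 0)
U(q, X) = q²
y(b) = b/(2 + b) (y(b) = (b + 0)/(b + 2) = b/(2 + b))
20*L(y(0), U(3, 2)) = 20*0 = 0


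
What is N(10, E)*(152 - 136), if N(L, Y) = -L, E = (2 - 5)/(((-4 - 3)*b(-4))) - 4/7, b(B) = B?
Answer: -160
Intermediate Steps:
E = -19/28 (E = (2 - 5)/(((-4 - 3)*(-4))) - 4/7 = -3/((-7*(-4))) - 4*1/7 = -3/28 - 4/7 = -19/28 ≈ -0.67857)
N(10, E)*(152 - 136) = (-1*10)*(152 - 136) = -10*16 = -160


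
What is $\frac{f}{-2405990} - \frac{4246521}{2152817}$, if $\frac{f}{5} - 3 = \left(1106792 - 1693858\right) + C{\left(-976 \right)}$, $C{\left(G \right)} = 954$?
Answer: $- \frac{781631993105}{1035931234766} \approx -0.75452$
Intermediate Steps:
$f = -2930545$ ($f = 15 + 5 \left(\left(1106792 - 1693858\right) + 954\right) = 15 + 5 \left(-587066 + 954\right) = 15 + 5 \left(-586112\right) = 15 - 2930560 = -2930545$)
$\frac{f}{-2405990} - \frac{4246521}{2152817} = - \frac{2930545}{-2405990} - \frac{4246521}{2152817} = \left(-2930545\right) \left(- \frac{1}{2405990}\right) - \frac{4246521}{2152817} = \frac{586109}{481198} - \frac{4246521}{2152817} = - \frac{781631993105}{1035931234766}$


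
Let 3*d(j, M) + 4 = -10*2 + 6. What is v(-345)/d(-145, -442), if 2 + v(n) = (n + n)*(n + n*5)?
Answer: -714149/3 ≈ -2.3805e+5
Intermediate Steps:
d(j, M) = -6 (d(j, M) = -4/3 + (-10*2 + 6)/3 = -4/3 + (-20 + 6)/3 = -4/3 + (⅓)*(-14) = -4/3 - 14/3 = -6)
v(n) = -2 + 12*n² (v(n) = -2 + (n + n)*(n + n*5) = -2 + (2*n)*(n + 5*n) = -2 + (2*n)*(6*n) = -2 + 12*n²)
v(-345)/d(-145, -442) = (-2 + 12*(-345)²)/(-6) = (-2 + 12*119025)*(-⅙) = (-2 + 1428300)*(-⅙) = 1428298*(-⅙) = -714149/3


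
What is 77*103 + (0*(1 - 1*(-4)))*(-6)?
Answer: 7931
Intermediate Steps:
77*103 + (0*(1 - 1*(-4)))*(-6) = 7931 + (0*(1 + 4))*(-6) = 7931 + (0*5)*(-6) = 7931 + 0*(-6) = 7931 + 0 = 7931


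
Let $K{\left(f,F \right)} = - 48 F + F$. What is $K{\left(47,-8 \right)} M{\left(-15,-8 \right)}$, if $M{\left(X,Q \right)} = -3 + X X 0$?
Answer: $-1128$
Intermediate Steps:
$M{\left(X,Q \right)} = -3$ ($M{\left(X,Q \right)} = -3 + X^{2} \cdot 0 = -3 + 0 = -3$)
$K{\left(f,F \right)} = - 47 F$
$K{\left(47,-8 \right)} M{\left(-15,-8 \right)} = \left(-47\right) \left(-8\right) \left(-3\right) = 376 \left(-3\right) = -1128$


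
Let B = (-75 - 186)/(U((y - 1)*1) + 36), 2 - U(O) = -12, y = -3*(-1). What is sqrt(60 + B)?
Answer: sqrt(5478)/10 ≈ 7.4014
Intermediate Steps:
y = 3
U(O) = 14 (U(O) = 2 - 1*(-12) = 2 + 12 = 14)
B = -261/50 (B = (-75 - 186)/(14 + 36) = -261/50 ≈ -5.2200)
sqrt(60 + B) = sqrt(60 - 261/50) = sqrt(2739/50) = sqrt(5478)/10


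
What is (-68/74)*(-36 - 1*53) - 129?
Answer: -1747/37 ≈ -47.216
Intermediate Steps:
(-68/74)*(-36 - 1*53) - 129 = (-68*1/74)*(-36 - 53) - 129 = -34/37*(-89) - 129 = 3026/37 - 129 = -1747/37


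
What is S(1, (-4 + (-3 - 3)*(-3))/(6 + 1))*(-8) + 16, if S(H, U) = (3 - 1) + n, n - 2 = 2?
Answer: -32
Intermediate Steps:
n = 4 (n = 2 + 2 = 4)
S(H, U) = 6 (S(H, U) = (3 - 1) + 4 = 2 + 4 = 6)
S(1, (-4 + (-3 - 3)*(-3))/(6 + 1))*(-8) + 16 = 6*(-8) + 16 = -48 + 16 = -32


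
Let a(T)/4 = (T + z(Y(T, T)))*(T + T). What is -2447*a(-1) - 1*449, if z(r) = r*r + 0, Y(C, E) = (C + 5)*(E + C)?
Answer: 1232839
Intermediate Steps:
Y(C, E) = (5 + C)*(C + E)
z(r) = r**2 (z(r) = r**2 + 0 = r**2)
a(T) = 8*T*(T + (2*T**2 + 10*T)**2) (a(T) = 4*((T + (T**2 + 5*T + 5*T + T*T)**2)*(T + T)) = 4*((T + (T**2 + 5*T + 5*T + T**2)**2)*(2*T)) = 4*((T + (2*T**2 + 10*T)**2)*(2*T)) = 4*(2*T*(T + (2*T**2 + 10*T)**2)) = 8*T*(T + (2*T**2 + 10*T)**2))
-2447*a(-1) - 1*449 = -2447*(-1)**2*(8 + 32*(-1)*(5 - 1)**2) - 1*449 = -2447*(8 + 32*(-1)*4**2) - 449 = -2447*(8 + 32*(-1)*16) - 449 = -2447*(8 - 512) - 449 = -2447*(-504) - 449 = 1233288 - 449 = 1232839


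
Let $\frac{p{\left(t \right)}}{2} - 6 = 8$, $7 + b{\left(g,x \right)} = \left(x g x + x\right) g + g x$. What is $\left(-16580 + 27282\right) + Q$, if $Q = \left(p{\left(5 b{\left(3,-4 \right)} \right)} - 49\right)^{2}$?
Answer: $11143$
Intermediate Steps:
$b{\left(g,x \right)} = -7 + g x + g \left(x + g x^{2}\right)$ ($b{\left(g,x \right)} = -7 + \left(\left(x g x + x\right) g + g x\right) = -7 + \left(\left(g x x + x\right) g + g x\right) = -7 + \left(\left(g x^{2} + x\right) g + g x\right) = -7 + \left(\left(x + g x^{2}\right) g + g x\right) = -7 + \left(g \left(x + g x^{2}\right) + g x\right) = -7 + \left(g x + g \left(x + g x^{2}\right)\right) = -7 + g x + g \left(x + g x^{2}\right)$)
$p{\left(t \right)} = 28$ ($p{\left(t \right)} = 12 + 2 \cdot 8 = 12 + 16 = 28$)
$Q = 441$ ($Q = \left(28 - 49\right)^{2} = \left(-21\right)^{2} = 441$)
$\left(-16580 + 27282\right) + Q = \left(-16580 + 27282\right) + 441 = 10702 + 441 = 11143$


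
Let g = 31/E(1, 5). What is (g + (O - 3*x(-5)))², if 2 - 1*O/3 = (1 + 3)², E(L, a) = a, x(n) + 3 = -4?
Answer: 5476/25 ≈ 219.04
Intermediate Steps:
x(n) = -7 (x(n) = -3 - 4 = -7)
O = -42 (O = 6 - 3*(1 + 3)² = 6 - 3*4² = 6 - 3*16 = 6 - 48 = -42)
g = 31/5 ≈ 6.2000
(g + (O - 3*x(-5)))² = (31/5 + (-42 - 3*(-7)))² = (31/5 + (-42 + 21))² = (31/5 - 21)² = (-74/5)² = 5476/25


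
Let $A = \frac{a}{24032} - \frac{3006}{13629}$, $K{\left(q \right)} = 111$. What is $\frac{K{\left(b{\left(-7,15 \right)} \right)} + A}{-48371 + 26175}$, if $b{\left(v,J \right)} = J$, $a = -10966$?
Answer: $- \frac{6022395067}{1211650518848} \approx -0.0049704$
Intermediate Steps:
$A = - \frac{36949301}{54588688}$ ($A = - \frac{10966}{24032} - \frac{3006}{13629} = \left(-10966\right) \frac{1}{24032} - \frac{1002}{4543} = - \frac{5483}{12016} - \frac{1002}{4543} = - \frac{36949301}{54588688} \approx -0.67687$)
$\frac{K{\left(b{\left(-7,15 \right)} \right)} + A}{-48371 + 26175} = \frac{111 - \frac{36949301}{54588688}}{-48371 + 26175} = \frac{6022395067}{54588688 \left(-22196\right)} = \frac{6022395067}{54588688} \left(- \frac{1}{22196}\right) = - \frac{6022395067}{1211650518848}$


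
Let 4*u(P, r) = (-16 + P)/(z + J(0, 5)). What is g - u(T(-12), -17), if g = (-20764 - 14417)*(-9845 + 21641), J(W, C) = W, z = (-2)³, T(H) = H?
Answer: -3319960615/8 ≈ -4.1499e+8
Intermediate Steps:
z = -8
u(P, r) = ½ - P/32 (u(P, r) = ((-16 + P)/(-8 + 0))/4 = ((-16 + P)/(-8))/4 = ((-16 + P)*(-⅛))/4 = (2 - P/8)/4 = ½ - P/32)
g = -414995076 (g = -35181*11796 = -414995076)
g - u(T(-12), -17) = -414995076 - (½ - 1/32*(-12)) = -414995076 - (½ + 3/8) = -414995076 - 1*7/8 = -414995076 - 7/8 = -3319960615/8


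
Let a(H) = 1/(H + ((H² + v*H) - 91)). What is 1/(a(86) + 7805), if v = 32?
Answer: 10143/79166116 ≈ 0.00012812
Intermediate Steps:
a(H) = 1/(-91 + H² + 33*H) (a(H) = 1/(H + ((H² + 32*H) - 91)) = 1/(H + (-91 + H² + 32*H)) = 1/(-91 + H² + 33*H))
1/(a(86) + 7805) = 1/(1/(-91 + 86² + 33*86) + 7805) = 1/(1/(-91 + 7396 + 2838) + 7805) = 1/(1/10143 + 7805) = 1/(79166116/10143) = 10143/79166116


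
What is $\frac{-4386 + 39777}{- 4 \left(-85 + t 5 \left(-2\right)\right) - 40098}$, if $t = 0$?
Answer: $- \frac{35391}{39758} \approx -0.89016$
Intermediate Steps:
$\frac{-4386 + 39777}{- 4 \left(-85 + t 5 \left(-2\right)\right) - 40098} = \frac{-4386 + 39777}{- 4 \left(-85 + 0 \cdot 5 \left(-2\right)\right) - 40098} = \frac{35391}{- 4 \left(-85 + 0 \left(-2\right)\right) - 40098} = \frac{35391}{- 4 \left(-85 + 0\right) - 40098} = \frac{35391}{\left(-4\right) \left(-85\right) - 40098} = \frac{35391}{340 - 40098} = \frac{35391}{-39758} = 35391 \left(- \frac{1}{39758}\right) = - \frac{35391}{39758}$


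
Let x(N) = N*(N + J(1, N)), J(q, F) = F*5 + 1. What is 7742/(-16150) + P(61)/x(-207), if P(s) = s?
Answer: -58465706/122021325 ≈ -0.47914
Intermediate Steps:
J(q, F) = 1 + 5*F (J(q, F) = 5*F + 1 = 1 + 5*F)
x(N) = N*(1 + 6*N) (x(N) = N*(N + (1 + 5*N)) = N*(1 + 6*N))
7742/(-16150) + P(61)/x(-207) = 7742/(-16150) + 61/((-207*(1 + 6*(-207)))) = 7742*(-1/16150) + 61/((-207*(1 - 1242))) = -3871/8075 + 61/((-207*(-1241))) = -3871/8075 + 61/256887 = -58465706/122021325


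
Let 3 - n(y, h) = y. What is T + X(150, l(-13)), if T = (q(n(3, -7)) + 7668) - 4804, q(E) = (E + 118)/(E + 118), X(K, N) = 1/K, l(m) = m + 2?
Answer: 429751/150 ≈ 2865.0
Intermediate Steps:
n(y, h) = 3 - y
l(m) = 2 + m
q(E) = 1 (q(E) = (118 + E)/(118 + E) = 1)
T = 2865 (T = (1 + 7668) - 4804 = 7669 - 4804 = 2865)
T + X(150, l(-13)) = 2865 + 1/150 = 429751/150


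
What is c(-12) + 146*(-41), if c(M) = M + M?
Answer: -6010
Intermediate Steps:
c(M) = 2*M
c(-12) + 146*(-41) = 2*(-12) + 146*(-41) = -24 - 5986 = -6010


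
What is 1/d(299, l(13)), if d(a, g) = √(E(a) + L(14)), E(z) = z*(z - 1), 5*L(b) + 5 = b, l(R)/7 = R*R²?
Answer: √2227595/445519 ≈ 0.0033501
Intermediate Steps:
l(R) = 7*R³ (l(R) = 7*(R*R²) = 7*R³)
L(b) = -1 + b/5
E(z) = z*(-1 + z)
d(a, g) = √(9/5 + a*(-1 + a)) (d(a, g) = √(a*(-1 + a) + (-1 + (⅕)*14)) = √(a*(-1 + a) + (-1 + 14/5)) = √(a*(-1 + a) + 9/5) = √(9/5 + a*(-1 + a)))
1/d(299, l(13)) = 1/(√5*√(9 + 5*299*(-1 + 299))/5) = 1/(√5*√(9 + 5*299*298)/5) = 1/(√5*√(9 + 445510)/5) = 1/(√5*√445519/5) = 1/(√2227595/5) = √2227595/445519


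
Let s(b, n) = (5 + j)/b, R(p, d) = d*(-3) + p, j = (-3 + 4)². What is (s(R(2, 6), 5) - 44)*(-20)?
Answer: 1775/2 ≈ 887.50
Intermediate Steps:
j = 1 (j = 1² = 1)
R(p, d) = p - 3*d (R(p, d) = -3*d + p = p - 3*d)
s(b, n) = 6/b (s(b, n) = (5 + 1)/b = 6/b)
(s(R(2, 6), 5) - 44)*(-20) = (6/(2 - 3*6) - 44)*(-20) = (6/(2 - 18) - 44)*(-20) = (6/(-16) - 44)*(-20) = (6*(-1/16) - 44)*(-20) = (-3/8 - 44)*(-20) = -355/8*(-20) = 1775/2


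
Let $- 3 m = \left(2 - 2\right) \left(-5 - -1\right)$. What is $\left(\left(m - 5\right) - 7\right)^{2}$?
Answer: $144$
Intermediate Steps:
$m = 0$ ($m = - \frac{\left(2 - 2\right) \left(-5 - -1\right)}{3} = - \frac{0 \left(-5 + 1\right)}{3} = - \frac{0 \left(-4\right)}{3} = \left(- \frac{1}{3}\right) 0 = 0$)
$\left(\left(m - 5\right) - 7\right)^{2} = \left(\left(0 - 5\right) - 7\right)^{2} = \left(-5 - 7\right)^{2} = \left(-12\right)^{2} = 144$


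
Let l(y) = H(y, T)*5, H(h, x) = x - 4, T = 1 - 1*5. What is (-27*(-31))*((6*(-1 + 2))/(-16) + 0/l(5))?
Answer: -2511/8 ≈ -313.88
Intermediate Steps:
T = -4 (T = 1 - 5 = -4)
H(h, x) = -4 + x
l(y) = -40 (l(y) = (-4 - 4)*5 = -8*5 = -40)
(-27*(-31))*((6*(-1 + 2))/(-16) + 0/l(5)) = (-27*(-31))*((6*(-1 + 2))/(-16) + 0/(-40)) = 837*((6*1)*(-1/16) + 0*(-1/40)) = 837*(6*(-1/16) + 0) = 837*(-3/8 + 0) = 837*(-3/8) = -2511/8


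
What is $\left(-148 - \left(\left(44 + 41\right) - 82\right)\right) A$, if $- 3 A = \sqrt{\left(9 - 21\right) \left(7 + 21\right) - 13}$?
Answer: $\frac{151 i \sqrt{349}}{3} \approx 940.3 i$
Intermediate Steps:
$A = - \frac{i \sqrt{349}}{3}$ ($A = - \frac{\sqrt{\left(9 - 21\right) \left(7 + 21\right) - 13}}{3} = - \frac{\sqrt{\left(-12\right) 28 - 13}}{3} = - \frac{\sqrt{-336 - 13}}{3} = - \frac{\sqrt{-349}}{3} = - \frac{i \sqrt{349}}{3} \approx - 6.2272 i$)
$\left(-148 - \left(\left(44 + 41\right) - 82\right)\right) A = \left(-148 - \left(\left(44 + 41\right) - 82\right)\right) \left(- \frac{i \sqrt{349}}{3}\right) = \left(-148 - \left(85 - 82\right)\right) \left(- \frac{i \sqrt{349}}{3}\right) = \left(-148 - 3\right) \left(- \frac{i \sqrt{349}}{3}\right) = - 151 \left(- \frac{i \sqrt{349}}{3}\right) = \frac{151 i \sqrt{349}}{3}$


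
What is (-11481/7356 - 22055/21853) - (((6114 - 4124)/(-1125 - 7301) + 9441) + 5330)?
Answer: -3335043496830751/225747521428 ≈ -14773.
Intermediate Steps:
(-11481/7356 - 22055/21853) - (((6114 - 4124)/(-1125 - 7301) + 9441) + 5330) = (-11481*1/7356 - 22055*1/21853) - ((1990/(-8426) + 9441) + 5330) = (-3827/2452 - 22055/21853) - ((1990*(-1/8426) + 9441) + 5330) = -137710291/53583556 - ((-995/4213 + 9441) + 5330) = -137710291/53583556 - (39773938/4213 + 5330) = -137710291/53583556 - 1*62229228/4213 = -137710291/53583556 - 62229228/4213 = -3335043496830751/225747521428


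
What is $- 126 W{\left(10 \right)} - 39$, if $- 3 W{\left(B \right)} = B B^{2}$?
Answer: $41961$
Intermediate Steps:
$W{\left(B \right)} = - \frac{B^{3}}{3}$ ($W{\left(B \right)} = - \frac{B B^{2}}{3} = - \frac{B^{3}}{3}$)
$- 126 W{\left(10 \right)} - 39 = - 126 \left(- \frac{10^{3}}{3}\right) - 39 = - 126 \left(\left(- \frac{1}{3}\right) 1000\right) + \left(-44 + 5\right) = \left(-126\right) \left(- \frac{1000}{3}\right) - 39 = 42000 - 39 = 41961$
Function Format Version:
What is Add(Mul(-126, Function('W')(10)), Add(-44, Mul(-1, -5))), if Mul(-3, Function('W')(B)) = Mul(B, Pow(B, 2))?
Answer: 41961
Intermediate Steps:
Function('W')(B) = Mul(Rational(-1, 3), Pow(B, 3)) (Function('W')(B) = Mul(Rational(-1, 3), Mul(B, Pow(B, 2))) = Mul(Rational(-1, 3), Pow(B, 3)))
Add(Mul(-126, Function('W')(10)), Add(-44, Mul(-1, -5))) = Add(Mul(-126, Mul(Rational(-1, 3), Pow(10, 3))), Add(-44, Mul(-1, -5))) = Add(Mul(-126, Mul(Rational(-1, 3), 1000)), Add(-44, 5)) = Add(Mul(-126, Rational(-1000, 3)), -39) = Add(42000, -39) = 41961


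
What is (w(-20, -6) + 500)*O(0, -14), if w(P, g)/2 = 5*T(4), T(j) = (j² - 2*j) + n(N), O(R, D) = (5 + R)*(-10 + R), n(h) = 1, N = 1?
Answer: -29500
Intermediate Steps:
O(R, D) = (-10 + R)*(5 + R)
T(j) = 1 + j² - 2*j (T(j) = (j² - 2*j) + 1 = 1 + j² - 2*j)
w(P, g) = 90 (w(P, g) = 2*(5*(1 + 4² - 2*4)) = 2*(5*(1 + 16 - 8)) = 2*(5*9) = 2*45 = 90)
(w(-20, -6) + 500)*O(0, -14) = (90 + 500)*(-50 + 0² - 5*0) = 590*(-50 + 0 + 0) = 590*(-50) = -29500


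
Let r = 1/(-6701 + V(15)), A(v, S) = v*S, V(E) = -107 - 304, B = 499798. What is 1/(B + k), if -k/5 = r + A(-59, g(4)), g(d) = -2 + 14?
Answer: 7112/3579739861 ≈ 1.9867e-6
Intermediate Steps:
V(E) = -411
g(d) = 12
A(v, S) = S*v
r = -1/7112 (r = 1/(-6701 - 411) = 1/(-7112) = -1/7112 ≈ -0.00014061)
k = 25176485/7112 (k = -5*(-1/7112 + 12*(-59)) = -5*(-1/7112 - 708) = -5*(-5035297/7112) = 25176485/7112 ≈ 3540.0)
1/(B + k) = 1/(499798 + 25176485/7112) = 1/(3579739861/7112) = 7112/3579739861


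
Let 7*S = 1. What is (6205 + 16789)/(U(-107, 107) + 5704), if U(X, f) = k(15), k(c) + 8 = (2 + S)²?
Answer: 1126706/279329 ≈ 4.0336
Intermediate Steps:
S = ⅐ (S = (⅐)*1 = ⅐ ≈ 0.14286)
k(c) = -167/49 (k(c) = -8 + (2 + ⅐)² = -8 + (15/7)² = -8 + 225/49 = -167/49)
U(X, f) = -167/49
(6205 + 16789)/(U(-107, 107) + 5704) = (6205 + 16789)/(-167/49 + 5704) = 22994/(279329/49) = 22994*(49/279329) = 1126706/279329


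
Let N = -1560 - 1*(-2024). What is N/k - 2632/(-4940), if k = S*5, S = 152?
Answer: 1412/1235 ≈ 1.1433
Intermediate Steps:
N = 464 (N = -1560 + 2024 = 464)
k = 760 (k = 152*5 = 760)
N/k - 2632/(-4940) = 464/760 - 2632/(-4940) = 464*(1/760) - 2632*(-1/4940) = 58/95 + 658/1235 = 1412/1235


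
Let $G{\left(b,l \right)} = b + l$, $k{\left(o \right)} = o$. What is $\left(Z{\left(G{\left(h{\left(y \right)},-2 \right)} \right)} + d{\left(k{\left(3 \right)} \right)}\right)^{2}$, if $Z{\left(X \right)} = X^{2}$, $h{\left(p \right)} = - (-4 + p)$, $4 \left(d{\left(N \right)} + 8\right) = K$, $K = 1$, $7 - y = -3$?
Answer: $\frac{50625}{16} \approx 3164.1$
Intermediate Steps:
$y = 10$ ($y = 7 - -3 = 7 + 3 = 10$)
$d{\left(N \right)} = - \frac{31}{4}$ ($d{\left(N \right)} = -8 + \frac{1}{4} \cdot 1 = -8 + \frac{1}{4} = - \frac{31}{4}$)
$h{\left(p \right)} = 4 - p$
$\left(Z{\left(G{\left(h{\left(y \right)},-2 \right)} \right)} + d{\left(k{\left(3 \right)} \right)}\right)^{2} = \left(\left(\left(4 - 10\right) - 2\right)^{2} - \frac{31}{4}\right)^{2} = \left(\left(-6 - 2\right)^{2} - \frac{31}{4}\right)^{2} = \left(\left(-8\right)^{2} - \frac{31}{4}\right)^{2} = \left(64 - \frac{31}{4}\right)^{2} = \left(\frac{225}{4}\right)^{2} = \frac{50625}{16}$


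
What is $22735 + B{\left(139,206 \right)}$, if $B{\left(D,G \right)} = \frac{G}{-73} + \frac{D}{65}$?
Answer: $\frac{107874332}{4745} \approx 22734.0$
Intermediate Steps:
$B{\left(D,G \right)} = - \frac{G}{73} + \frac{D}{65}$ ($B{\left(D,G \right)} = G \left(- \frac{1}{73}\right) + D \frac{1}{65} = - \frac{G}{73} + \frac{D}{65}$)
$22735 + B{\left(139,206 \right)} = 22735 + \left(\left(- \frac{1}{73}\right) 206 + \frac{1}{65} \cdot 139\right) = 22735 + \left(- \frac{206}{73} + \frac{139}{65}\right) = 22735 - \frac{3243}{4745} = \frac{107874332}{4745}$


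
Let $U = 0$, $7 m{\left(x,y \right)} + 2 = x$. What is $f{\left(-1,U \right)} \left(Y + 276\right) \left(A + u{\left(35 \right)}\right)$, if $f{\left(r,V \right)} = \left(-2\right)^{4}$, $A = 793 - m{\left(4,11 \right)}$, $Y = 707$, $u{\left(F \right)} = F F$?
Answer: $\frac{222142272}{7} \approx 3.1735 \cdot 10^{7}$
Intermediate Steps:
$u{\left(F \right)} = F^{2}$
$m{\left(x,y \right)} = - \frac{2}{7} + \frac{x}{7}$
$A = \frac{5549}{7}$ ($A = 793 - \left(- \frac{2}{7} + \frac{1}{7} \cdot 4\right) = 793 - \left(- \frac{2}{7} + \frac{4}{7}\right) = 793 - \frac{2}{7} = \frac{5549}{7} \approx 792.71$)
$f{\left(r,V \right)} = 16$
$f{\left(-1,U \right)} \left(Y + 276\right) \left(A + u{\left(35 \right)}\right) = 16 \left(707 + 276\right) \left(\frac{5549}{7} + 35^{2}\right) = 16 \cdot 983 \left(\frac{5549}{7} + 1225\right) = 16 \cdot 983 \cdot \frac{14124}{7} = 16 \cdot \frac{13883892}{7} = \frac{222142272}{7}$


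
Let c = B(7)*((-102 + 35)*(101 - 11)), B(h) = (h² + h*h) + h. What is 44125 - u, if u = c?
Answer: 677275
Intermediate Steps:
B(h) = h + 2*h² (B(h) = (h² + h²) + h = 2*h² + h = h + 2*h²)
c = -633150 (c = (7*(1 + 2*7))*((-102 + 35)*(101 - 11)) = (7*(1 + 14))*(-67*90) = (7*15)*(-6030) = 105*(-6030) = -633150)
u = -633150
44125 - u = 44125 - 1*(-633150) = 44125 + 633150 = 677275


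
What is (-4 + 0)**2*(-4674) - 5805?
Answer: -80589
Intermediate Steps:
(-4 + 0)**2*(-4674) - 5805 = (-4)**2*(-4674) - 5805 = 16*(-4674) - 5805 = -74784 - 5805 = -80589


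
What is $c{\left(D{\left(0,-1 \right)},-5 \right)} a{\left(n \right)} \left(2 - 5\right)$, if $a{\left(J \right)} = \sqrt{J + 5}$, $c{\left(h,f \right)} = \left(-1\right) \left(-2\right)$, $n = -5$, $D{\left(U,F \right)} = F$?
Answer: $0$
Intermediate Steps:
$c{\left(h,f \right)} = 2$
$a{\left(J \right)} = \sqrt{5 + J}$
$c{\left(D{\left(0,-1 \right)},-5 \right)} a{\left(n \right)} \left(2 - 5\right) = 2 \sqrt{5 - 5} \left(2 - 5\right) = 2 \sqrt{0} \left(2 - 5\right) = 2 \cdot 0 \left(-3\right) = 0 \left(-3\right) = 0$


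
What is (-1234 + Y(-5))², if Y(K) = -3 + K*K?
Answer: 1468944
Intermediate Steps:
Y(K) = -3 + K²
(-1234 + Y(-5))² = (-1234 + (-3 + (-5)²))² = (-1234 + (-3 + 25))² = (-1234 + 22)² = (-1212)² = 1468944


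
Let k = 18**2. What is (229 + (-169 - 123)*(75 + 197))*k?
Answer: -25659180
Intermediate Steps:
k = 324
(229 + (-169 - 123)*(75 + 197))*k = (229 + (-169 - 123)*(75 + 197))*324 = (229 - 292*272)*324 = (229 - 79424)*324 = -79195*324 = -25659180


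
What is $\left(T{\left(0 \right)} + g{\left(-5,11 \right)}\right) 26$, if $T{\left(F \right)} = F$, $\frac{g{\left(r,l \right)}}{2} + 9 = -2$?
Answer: $-572$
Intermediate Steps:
$g{\left(r,l \right)} = -22$ ($g{\left(r,l \right)} = -18 + 2 \left(-2\right) = -18 - 4 = -22$)
$\left(T{\left(0 \right)} + g{\left(-5,11 \right)}\right) 26 = \left(0 - 22\right) 26 = \left(-22\right) 26 = -572$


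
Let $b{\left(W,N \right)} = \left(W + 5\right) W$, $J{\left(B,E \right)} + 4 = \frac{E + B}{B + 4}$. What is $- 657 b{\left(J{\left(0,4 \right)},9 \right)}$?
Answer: $3942$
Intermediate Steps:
$J{\left(B,E \right)} = -4 + \frac{B + E}{4 + B}$ ($J{\left(B,E \right)} = -4 + \frac{E + B}{B + 4} = -4 + \frac{B + E}{4 + B}$)
$b{\left(W,N \right)} = W \left(5 + W\right)$ ($b{\left(W,N \right)} = \left(5 + W\right) W = W \left(5 + W\right)$)
$- 657 b{\left(J{\left(0,4 \right)},9 \right)} = - 657 \frac{-16 + 4 - 0}{4 + 0} \left(5 + \frac{-16 + 4 - 0}{4 + 0}\right) = - 657 \frac{-16 + 4 + 0}{4} \left(5 + \frac{-16 + 4 + 0}{4}\right) = - 657 \cdot \frac{1}{4} \left(-12\right) \left(5 + \frac{1}{4} \left(-12\right)\right) = - 657 \left(- 3 \left(5 - 3\right)\right) = - 657 \left(\left(-3\right) 2\right) = \left(-657\right) \left(-6\right) = 3942$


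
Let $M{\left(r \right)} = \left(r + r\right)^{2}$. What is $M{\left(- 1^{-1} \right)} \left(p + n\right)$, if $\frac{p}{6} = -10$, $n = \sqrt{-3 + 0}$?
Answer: $-240 + 4 i \sqrt{3} \approx -240.0 + 6.9282 i$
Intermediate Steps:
$n = i \sqrt{3}$ ($n = \sqrt{-3} = i \sqrt{3} \approx 1.732 i$)
$p = -60$ ($p = 6 \left(-10\right) = -60$)
$M{\left(r \right)} = 4 r^{2}$ ($M{\left(r \right)} = \left(2 r\right)^{2} = 4 r^{2}$)
$M{\left(- 1^{-1} \right)} \left(p + n\right) = 4 \left(- 1^{-1}\right)^{2} \left(-60 + i \sqrt{3}\right) = 4 \left(\left(-1\right) 1\right)^{2} \left(-60 + i \sqrt{3}\right) = 4 \left(-1\right)^{2} \left(-60 + i \sqrt{3}\right) = 4 \cdot 1 \left(-60 + i \sqrt{3}\right) = 4 \left(-60 + i \sqrt{3}\right) = -240 + 4 i \sqrt{3}$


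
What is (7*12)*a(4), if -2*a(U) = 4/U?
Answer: -42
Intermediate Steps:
a(U) = -2/U
(7*12)*a(4) = (7*12)*(-2/4) = 84*(-2*1/4) = 84*(-1/2) = -42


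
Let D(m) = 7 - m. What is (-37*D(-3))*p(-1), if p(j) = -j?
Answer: -370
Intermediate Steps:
(-37*D(-3))*p(-1) = (-37*(7 - 1*(-3)))*(-1*(-1)) = -37*(7 + 3)*1 = -37*10*1 = -370*1 = -370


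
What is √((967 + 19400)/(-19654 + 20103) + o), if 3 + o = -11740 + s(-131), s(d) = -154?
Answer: I*√2389302314/449 ≈ 108.87*I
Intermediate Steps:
o = -11897 (o = -3 + (-11740 - 154) = -3 - 11894 = -11897)
√((967 + 19400)/(-19654 + 20103) + o) = √((967 + 19400)/(-19654 + 20103) - 11897) = √(20367/449 - 11897) = √(-5321386/449) = I*√2389302314/449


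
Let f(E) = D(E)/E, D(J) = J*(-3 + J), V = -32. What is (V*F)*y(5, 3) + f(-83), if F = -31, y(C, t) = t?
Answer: 2890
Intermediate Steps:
f(E) = -3 + E (f(E) = (E*(-3 + E))/E = -3 + E)
(V*F)*y(5, 3) + f(-83) = -32*(-31)*3 + (-3 - 83) = 992*3 - 86 = 2976 - 86 = 2890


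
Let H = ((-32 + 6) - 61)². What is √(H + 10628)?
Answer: √18197 ≈ 134.90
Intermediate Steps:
H = 7569 (H = (-26 - 61)² = (-87)² = 7569)
√(H + 10628) = √(7569 + 10628) = √18197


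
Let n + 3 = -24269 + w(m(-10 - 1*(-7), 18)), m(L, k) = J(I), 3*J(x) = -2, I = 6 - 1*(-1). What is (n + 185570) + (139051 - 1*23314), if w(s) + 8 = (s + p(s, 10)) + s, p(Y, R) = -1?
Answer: 831074/3 ≈ 2.7702e+5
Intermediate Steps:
I = 7 (I = 6 + 1 = 7)
J(x) = -⅔ (J(x) = (⅓)*(-2) = -⅔)
m(L, k) = -⅔
w(s) = -9 + 2*s (w(s) = -8 + ((s - 1) + s) = -8 + ((-1 + s) + s) = -8 + (-1 + 2*s) = -9 + 2*s)
n = -72847/3 (n = -3 + (-24269 + (-9 + 2*(-⅔))) = -3 + (-24269 + (-9 - 4/3)) = -3 + (-24269 - 31/3) = -3 - 72838/3 = -72847/3 ≈ -24282.)
(n + 185570) + (139051 - 1*23314) = (-72847/3 + 185570) + (139051 - 1*23314) = 483863/3 + (139051 - 23314) = 483863/3 + 115737 = 831074/3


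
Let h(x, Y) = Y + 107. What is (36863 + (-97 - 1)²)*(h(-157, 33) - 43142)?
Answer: -1998173934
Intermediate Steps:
h(x, Y) = 107 + Y
(36863 + (-97 - 1)²)*(h(-157, 33) - 43142) = (36863 + (-97 - 1)²)*((107 + 33) - 43142) = (36863 + (-98)²)*(140 - 43142) = (36863 + 9604)*(-43002) = 46467*(-43002) = -1998173934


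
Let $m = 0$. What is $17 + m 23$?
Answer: $17$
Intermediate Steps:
$17 + m 23 = 17 + 0 \cdot 23 = 17 + 0 = 17$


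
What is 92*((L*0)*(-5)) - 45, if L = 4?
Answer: -45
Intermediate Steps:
92*((L*0)*(-5)) - 45 = 92*((4*0)*(-5)) - 45 = 92*(0*(-5)) - 45 = 92*0 - 45 = 0 - 45 = -45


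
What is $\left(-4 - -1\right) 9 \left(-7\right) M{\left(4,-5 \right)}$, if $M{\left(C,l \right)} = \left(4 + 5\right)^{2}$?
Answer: $15309$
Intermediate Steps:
$M{\left(C,l \right)} = 81$ ($M{\left(C,l \right)} = 9^{2} = 81$)
$\left(-4 - -1\right) 9 \left(-7\right) M{\left(4,-5 \right)} = \left(-4 - -1\right) 9 \left(-7\right) 81 = \left(-4 + 1\right) 9 \left(-7\right) 81 = \left(-3\right) 9 \left(-7\right) 81 = \left(-27\right) \left(-7\right) 81 = 189 \cdot 81 = 15309$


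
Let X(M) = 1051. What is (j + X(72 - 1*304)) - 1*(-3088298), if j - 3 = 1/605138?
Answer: 1869484290577/605138 ≈ 3.0894e+6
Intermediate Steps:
j = 1815415/605138 (j = 3 + 1/605138 = 1815415/605138 ≈ 3.0000)
(j + X(72 - 1*304)) - 1*(-3088298) = (1815415/605138 + 1051) - 1*(-3088298) = 637815453/605138 + 3088298 = 1869484290577/605138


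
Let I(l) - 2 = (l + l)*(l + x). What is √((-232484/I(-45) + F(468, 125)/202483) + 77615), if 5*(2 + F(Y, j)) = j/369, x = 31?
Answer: √19123162532208646846412174/15715313079 ≈ 278.26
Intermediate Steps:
F(Y, j) = -2 + j/1845 (F(Y, j) = -2 + (j/369)/5 = -2 + j/1845)
I(l) = 2 + 2*l*(31 + l) (I(l) = 2 + (l + l)*(l + 31) = 2 + (2*l)*(31 + l) = 2 + 2*l*(31 + l))
√((-232484/I(-45) + F(468, 125)/202483) + 77615) = √((-232484/(2 + 2*(-45)² + 62*(-45)) + (-2 + (1/1845)*125)/202483) + 77615) = √((-232484/(2 + 2*2025 - 2790) + (-2 + 25/369)*(1/202483)) + 77615) = √((-232484/(2 + 4050 - 2790) - 713/369*1/202483) + 77615) = √((-232484/1262 - 713/74716227) + 77615) = √((-232484*1/1262 - 713/74716227) + 77615) = √((-116242/631 - 713/74716227) + 77615) = √(-8685164108837/47145939237 + 77615) = √(3650546909770918/47145939237) = √19123162532208646846412174/15715313079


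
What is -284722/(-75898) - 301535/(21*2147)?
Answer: -5024321308/1711006563 ≈ -2.9365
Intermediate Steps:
-284722/(-75898) - 301535/(21*2147) = -284722*(-1/75898) - 301535/45087 = 142361/37949 - 301535*1/45087 = 142361/37949 - 301535/45087 = -5024321308/1711006563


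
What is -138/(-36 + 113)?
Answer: -138/77 ≈ -1.7922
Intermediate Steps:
-138/(-36 + 113) = -138/77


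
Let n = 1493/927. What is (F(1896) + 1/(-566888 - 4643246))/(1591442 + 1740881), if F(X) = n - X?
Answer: -9149511108193/16094434357908414 ≈ -0.00056849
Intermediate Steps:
n = 1493/927 (n = 1493*(1/927) = 1493/927 ≈ 1.6106)
F(X) = 1493/927 - X
(F(1896) + 1/(-566888 - 4643246))/(1591442 + 1740881) = ((1493/927 - 1*1896) + 1/(-566888 - 4643246))/(1591442 + 1740881) = ((1493/927 - 1896) + 1/(-5210134))/3332323 = (-1756099/927 - 1/5210134)*(1/3332323) = -9149511108193/4829794218*1/3332323 = -9149511108193/16094434357908414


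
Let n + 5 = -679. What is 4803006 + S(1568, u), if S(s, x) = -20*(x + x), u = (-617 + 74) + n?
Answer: 4852086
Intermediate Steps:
n = -684 (n = -5 - 679 = -684)
u = -1227 (u = (-617 + 74) - 684 = -543 - 684 = -1227)
S(s, x) = -40*x
4803006 + S(1568, u) = 4803006 - 40*(-1227) = 4803006 + 49080 = 4852086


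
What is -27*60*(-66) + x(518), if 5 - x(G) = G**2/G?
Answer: 106407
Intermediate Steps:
x(G) = 5 - G (x(G) = 5 - G**2/G = 5 - G)
-27*60*(-66) + x(518) = -27*60*(-66) + (5 - 1*518) = -1620*(-66) + (5 - 518) = 106920 - 513 = 106407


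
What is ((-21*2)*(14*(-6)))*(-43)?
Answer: -151704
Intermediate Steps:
((-21*2)*(14*(-6)))*(-43) = -42*(-84)*(-43) = 3528*(-43) = -151704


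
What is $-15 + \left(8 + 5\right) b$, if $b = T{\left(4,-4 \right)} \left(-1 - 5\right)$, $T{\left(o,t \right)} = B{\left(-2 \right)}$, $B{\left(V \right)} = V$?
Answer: $141$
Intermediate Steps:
$T{\left(o,t \right)} = -2$
$b = 12$ ($b = - 2 \left(-1 - 5\right) = \left(-2\right) \left(-6\right) = 12$)
$-15 + \left(8 + 5\right) b = -15 + \left(8 + 5\right) 12 = -15 + 13 \cdot 12 = -15 + 156 = 141$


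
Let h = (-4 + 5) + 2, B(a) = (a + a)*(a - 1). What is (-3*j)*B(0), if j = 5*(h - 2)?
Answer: 0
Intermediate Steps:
B(a) = 2*a*(-1 + a) (B(a) = (2*a)*(-1 + a) = 2*a*(-1 + a))
h = 3 (h = 1 + 2 = 3)
j = 5 (j = 5*(3 - 2) = 5*1 = 5)
(-3*j)*B(0) = (-3*5)*(2*0*(-1 + 0)) = -30*0*(-1) = -15*0 = 0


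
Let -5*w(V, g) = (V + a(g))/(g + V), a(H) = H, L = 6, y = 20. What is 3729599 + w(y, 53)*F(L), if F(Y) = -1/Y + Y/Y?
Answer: 22377593/6 ≈ 3.7296e+6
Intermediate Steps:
F(Y) = 1 - 1/Y (F(Y) = -1/Y + 1 = 1 - 1/Y)
w(V, g) = -⅕ (w(V, g) = -(V + g)/(5*(g + V)) = -(V + g)/(5*(V + g)) = -⅕*1 = -⅕)
3729599 + w(y, 53)*F(L) = 3729599 - (-1 + 6)/(5*6) = 3729599 - 5/30 = 3729599 - ⅕*⅚ = 3729599 - ⅙ = 22377593/6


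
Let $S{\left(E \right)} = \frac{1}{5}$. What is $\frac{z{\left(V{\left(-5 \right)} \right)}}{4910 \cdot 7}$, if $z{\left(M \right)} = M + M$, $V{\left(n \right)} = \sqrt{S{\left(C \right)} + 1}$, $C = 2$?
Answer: $\frac{\sqrt{30}}{85925} \approx 6.3744 \cdot 10^{-5}$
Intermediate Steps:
$S{\left(E \right)} = \frac{1}{5}$
$V{\left(n \right)} = \frac{\sqrt{30}}{5}$ ($V{\left(n \right)} = \sqrt{\frac{1}{5} + 1} = \sqrt{\frac{6}{5}} = \frac{\sqrt{30}}{5}$)
$z{\left(M \right)} = 2 M$
$\frac{z{\left(V{\left(-5 \right)} \right)}}{4910 \cdot 7} = \frac{2 \frac{\sqrt{30}}{5}}{4910 \cdot 7} = \frac{\frac{2}{5} \sqrt{30}}{34370} = \frac{2 \sqrt{30}}{5} \cdot \frac{1}{34370} = \frac{\sqrt{30}}{85925}$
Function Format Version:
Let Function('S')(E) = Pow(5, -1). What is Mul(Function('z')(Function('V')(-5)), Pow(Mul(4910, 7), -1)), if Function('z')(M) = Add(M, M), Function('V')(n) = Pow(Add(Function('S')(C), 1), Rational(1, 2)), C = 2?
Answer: Mul(Rational(1, 85925), Pow(30, Rational(1, 2))) ≈ 6.3744e-5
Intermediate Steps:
Function('S')(E) = Rational(1, 5)
Function('V')(n) = Mul(Rational(1, 5), Pow(30, Rational(1, 2))) (Function('V')(n) = Pow(Add(Rational(1, 5), 1), Rational(1, 2)) = Pow(Rational(6, 5), Rational(1, 2)) = Mul(Rational(1, 5), Pow(30, Rational(1, 2))))
Function('z')(M) = Mul(2, M)
Mul(Function('z')(Function('V')(-5)), Pow(Mul(4910, 7), -1)) = Mul(Mul(2, Mul(Rational(1, 5), Pow(30, Rational(1, 2)))), Pow(Mul(4910, 7), -1)) = Mul(Mul(Rational(2, 5), Pow(30, Rational(1, 2))), Pow(34370, -1)) = Mul(Mul(Rational(2, 5), Pow(30, Rational(1, 2))), Rational(1, 34370)) = Mul(Rational(1, 85925), Pow(30, Rational(1, 2)))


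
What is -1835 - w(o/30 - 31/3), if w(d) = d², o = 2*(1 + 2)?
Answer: -435979/225 ≈ -1937.7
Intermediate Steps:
o = 6 (o = 2*3 = 6)
-1835 - w(o/30 - 31/3) = -1835 - (6/30 - 31/3)² = -1835 - (6*(1/30) - 31*⅓)² = -1835 - (⅕ - 31/3)² = -1835 - (-152/15)² = -1835 - 1*23104/225 = -1835 - 23104/225 = -435979/225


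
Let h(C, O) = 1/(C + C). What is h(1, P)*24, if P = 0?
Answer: 12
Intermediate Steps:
h(C, O) = 1/(2*C)
h(1, P)*24 = ((½)/1)*24 = ((½)*1)*24 = (½)*24 = 12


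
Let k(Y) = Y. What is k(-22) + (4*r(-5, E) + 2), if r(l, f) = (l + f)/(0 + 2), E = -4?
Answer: -38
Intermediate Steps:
r(l, f) = f/2 + l/2 (r(l, f) = (f + l)/2 = (f + l)*(½) = f/2 + l/2)
k(-22) + (4*r(-5, E) + 2) = -22 + (4*((½)*(-4) + (½)*(-5)) + 2) = -22 + (4*(-2 - 5/2) + 2) = -22 + (4*(-9/2) + 2) = -22 + (-18 + 2) = -22 - 16 = -38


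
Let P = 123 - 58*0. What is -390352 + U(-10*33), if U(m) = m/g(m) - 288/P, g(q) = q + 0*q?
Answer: -16004487/41 ≈ -3.9035e+5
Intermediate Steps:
g(q) = q (g(q) = q + 0 = q)
P = 123 (P = 123 - 1*0 = 123 + 0 = 123)
U(m) = -55/41 (U(m) = m/m - 288/123 = 1 - 288*1/123 = 1 - 96/41 = -55/41)
-390352 + U(-10*33) = -390352 - 55/41 = -16004487/41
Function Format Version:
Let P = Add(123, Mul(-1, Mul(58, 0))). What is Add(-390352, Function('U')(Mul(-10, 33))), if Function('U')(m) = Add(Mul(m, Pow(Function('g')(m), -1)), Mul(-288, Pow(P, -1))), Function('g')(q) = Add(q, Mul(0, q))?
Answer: Rational(-16004487, 41) ≈ -3.9035e+5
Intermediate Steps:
Function('g')(q) = q (Function('g')(q) = Add(q, 0) = q)
P = 123 (P = Add(123, Mul(-1, 0)) = Add(123, 0) = 123)
Function('U')(m) = Rational(-55, 41) (Function('U')(m) = Add(Mul(m, Pow(m, -1)), Mul(-288, Pow(123, -1))) = Add(1, Mul(-288, Rational(1, 123))) = Add(1, Rational(-96, 41)) = Rational(-55, 41))
Add(-390352, Function('U')(Mul(-10, 33))) = Add(-390352, Rational(-55, 41)) = Rational(-16004487, 41)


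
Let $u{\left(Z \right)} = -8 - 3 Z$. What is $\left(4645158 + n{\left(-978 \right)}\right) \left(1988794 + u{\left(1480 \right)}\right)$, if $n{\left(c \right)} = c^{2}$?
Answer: $11115595896132$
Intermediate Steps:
$\left(4645158 + n{\left(-978 \right)}\right) \left(1988794 + u{\left(1480 \right)}\right) = \left(4645158 + \left(-978\right)^{2}\right) \left(1988794 - 4448\right) = \left(4645158 + 956484\right) \left(1988794 - 4448\right) = 5601642 \left(1988794 - 4448\right) = 5601642 \cdot 1984346 = 11115595896132$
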